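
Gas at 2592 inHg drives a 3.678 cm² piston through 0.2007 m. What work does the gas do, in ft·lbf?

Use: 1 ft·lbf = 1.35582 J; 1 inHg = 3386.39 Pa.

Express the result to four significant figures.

477.9 ft·lbf

2592 inHg → 8.77752×10⁶ Pa
3.678 cm² → 3.678×10⁻⁴ m²
F = P × A = 8.77752×10⁶ × 3.678×10⁻⁴ = 3228.37 N
W = F × d = 3228.37 × 0.2007 = 647.934 J
In ft·lbf: 647.934 / 1.35582 = 477.891 ft·lbf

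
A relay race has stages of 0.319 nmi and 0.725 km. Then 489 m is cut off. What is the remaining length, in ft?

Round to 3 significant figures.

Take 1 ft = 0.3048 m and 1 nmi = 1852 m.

2710 ft

0.319 nmi × 1852 = 590.788 m
0.725 km × 1000 = 725 m
489 m (already m)
Sum: 590.788 + 725 − 489 = 826.788 m
In ft: 826.788 / 0.3048 = 2712.56 ft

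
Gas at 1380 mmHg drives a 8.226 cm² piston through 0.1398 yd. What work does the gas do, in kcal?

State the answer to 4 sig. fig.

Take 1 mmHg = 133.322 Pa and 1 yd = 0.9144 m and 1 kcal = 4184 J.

0.004624 kcal

1380 mmHg → 183984 Pa
8.226 cm² → 8.226×10⁻⁴ m²
F = P × A = 183984 × 8.226×10⁻⁴ = 151.345 N
0.1398 yd → 0.127833 m
W = F × d = 151.345 × 0.127833 = 19.3469 J
In kcal: 19.3469 / 4184 = 0.00462402 kcal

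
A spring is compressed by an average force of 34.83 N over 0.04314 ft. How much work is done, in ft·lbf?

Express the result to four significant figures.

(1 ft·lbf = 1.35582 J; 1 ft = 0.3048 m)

0.04314 ft × 0.3048 → 0.0131491 m
W = F × d = 34.83 N × 0.0131491 m = 0.457983 J
0.457983 J ÷ (1.35582 J/ft·lbf) = 0.33779 ft·lbf

0.3378 ft·lbf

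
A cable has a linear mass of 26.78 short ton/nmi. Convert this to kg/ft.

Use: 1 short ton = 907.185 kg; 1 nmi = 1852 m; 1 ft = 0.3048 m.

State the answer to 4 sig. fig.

3.998 kg/ft

26.78 short ton/nmi × 907.185 kg/short ton ÷ 1852 m/nmi = 13.1179 kg/m
13.1179 kg/m × 0.3048 m/ft = 3.99834 kg/ft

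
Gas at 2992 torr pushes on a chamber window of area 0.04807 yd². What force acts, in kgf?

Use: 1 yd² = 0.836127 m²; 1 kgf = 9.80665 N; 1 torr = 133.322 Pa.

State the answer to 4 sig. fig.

1635 kgf

2992 torr × 133.322 → 398899 Pa
0.04807 yd² × 0.836127 → 0.0401926 m²
F = P × A = 398899 Pa × 0.0401926 m² = 16032.8 N
16032.8 N ÷ (9.80665 N/kgf) = 1634.89 kgf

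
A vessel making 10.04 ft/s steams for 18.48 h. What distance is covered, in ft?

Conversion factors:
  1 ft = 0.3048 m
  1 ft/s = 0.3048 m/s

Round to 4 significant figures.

6.679×10⁵ ft

10.04 ft/s × 0.3048 → 3.06019 m/s
18.48 h × 3600 → 66528 s
d = v × t = 3.06019 m/s × 66528 s = 203588 m
203588 m ÷ (0.3048 m/ft) = 667940 ft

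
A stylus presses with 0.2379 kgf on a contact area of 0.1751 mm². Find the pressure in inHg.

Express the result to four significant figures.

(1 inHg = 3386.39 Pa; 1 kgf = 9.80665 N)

0.2379 kgf × 9.80665 → 2.333 N
0.1751 mm² × 10⁻⁶ → 1.751×10⁻⁷ m²
P = F / A = 2.333 N / 1.751×10⁻⁷ m² = 1.33238×10⁷ Pa
1.33238×10⁷ Pa ÷ (3386.39 Pa/inHg) = 3934.51 inHg

3935 inHg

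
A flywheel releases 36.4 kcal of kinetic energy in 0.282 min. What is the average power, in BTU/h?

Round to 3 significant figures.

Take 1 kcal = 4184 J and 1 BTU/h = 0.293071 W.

36.4 kcal × 4184 → 152298 J
0.282 min × 60 → 16.92 s
P = E / t = 152298 J / 16.92 s = 9001.06 W
9001.06 W ÷ (0.293071 W/BTU/h) = 30712.9 BTU/h

3.07×10⁴ BTU/h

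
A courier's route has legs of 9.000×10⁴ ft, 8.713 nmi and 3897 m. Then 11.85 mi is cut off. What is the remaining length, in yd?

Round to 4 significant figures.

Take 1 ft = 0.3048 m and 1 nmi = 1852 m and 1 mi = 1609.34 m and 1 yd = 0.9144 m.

9.000×10⁴ ft × 0.3048 → 27432 m
8.713 nmi × 1852 → 16136.5 m
3897 m (already m)
11.85 mi × 1609.34 → 19070.7 m
Result: 27432 + 16136.5 + 3897 − 19070.7 = 28394.8 m
In yd: 28394.8 / 0.9144 = 31052.9 yd

3.105×10⁴ yd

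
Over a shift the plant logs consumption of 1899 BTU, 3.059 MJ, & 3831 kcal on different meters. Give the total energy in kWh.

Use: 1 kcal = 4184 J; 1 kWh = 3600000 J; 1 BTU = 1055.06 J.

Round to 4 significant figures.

1899 BTU × 1055.06 = 2.00356×10⁶ J
3.059 MJ × 1000000 = 3.059×10⁶ J
3831 kcal × 4184 = 1.60289×10⁷ J
Sum: 2.00356×10⁶ + 3.059×10⁶ + 1.60289×10⁷ = 2.10915×10⁷ J
In kWh: 2.10915×10⁷ / 3600000 = 5.85875 kWh

5.859 kWh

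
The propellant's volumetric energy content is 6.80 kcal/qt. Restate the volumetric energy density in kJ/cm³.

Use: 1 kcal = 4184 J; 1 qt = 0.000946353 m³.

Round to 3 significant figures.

0.0301 kJ/cm³

6.80 kcal/qt × 4184 J/kcal ÷ 0.000946353 m³/qt = 3.0064×10⁷ J/m³
3.0064×10⁷ J/m³ ÷ 1000 J/kJ × 10⁻⁶ m³/cm³ = 0.030064 kJ/cm³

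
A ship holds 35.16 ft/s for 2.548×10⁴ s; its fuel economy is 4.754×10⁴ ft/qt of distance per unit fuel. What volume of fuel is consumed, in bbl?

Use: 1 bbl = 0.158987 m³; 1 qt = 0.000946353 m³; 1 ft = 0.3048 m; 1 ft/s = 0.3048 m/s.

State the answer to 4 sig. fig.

35.16 ft/s → 10.7168 m/s
d = v × t = 10.7168 × 25480 = 273064 m
4.754×10⁴ ft/qt → 1.53116×10⁷ m/m³
V = d / (distance per unit fuel) = 273064 / 1.53116×10⁷ = 0.0178338 m³
In bbl: 0.0178338 / 0.158987 = 0.112171 bbl

0.1122 bbl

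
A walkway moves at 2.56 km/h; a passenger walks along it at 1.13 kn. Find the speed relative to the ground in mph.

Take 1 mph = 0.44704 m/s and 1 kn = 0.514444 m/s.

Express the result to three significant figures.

2.89 mph

2.56 km/h × (1/3.6) = 0.711111 m/s
1.13 kn × 0.514444 = 0.581322 m/s
Total: 0.711111 + 0.581322 = 1.29243 m/s
In mph: 1.29243 / 0.44704 = 2.89108 mph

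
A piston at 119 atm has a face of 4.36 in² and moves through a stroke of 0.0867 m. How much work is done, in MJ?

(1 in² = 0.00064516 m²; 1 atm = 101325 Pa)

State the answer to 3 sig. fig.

0.00294 MJ

119 atm → 1.20577×10⁷ Pa
4.36 in² → 0.0028129 m²
F = P × A = 1.20577×10⁷ × 0.0028129 = 33917.1 N
W = F × d = 33917.1 × 0.0867 = 2940.61 J
In MJ: 2940.61 / 1000000 = 0.00294061 MJ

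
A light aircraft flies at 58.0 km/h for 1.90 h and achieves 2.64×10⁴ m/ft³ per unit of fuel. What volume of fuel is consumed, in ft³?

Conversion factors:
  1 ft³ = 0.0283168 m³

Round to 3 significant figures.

4.17 ft³

58.0 km/h → 16.1111 m/s
1.90 h → 6840 s
d = v × t = 16.1111 × 6840 = 110200 m
2.64×10⁴ m/ft³ → 932309 m/m³
V = d / (distance per unit fuel) = 110200 / 932309 = 0.118201 m³
In ft³: 0.118201 / 0.0283168 = 4.17424 ft³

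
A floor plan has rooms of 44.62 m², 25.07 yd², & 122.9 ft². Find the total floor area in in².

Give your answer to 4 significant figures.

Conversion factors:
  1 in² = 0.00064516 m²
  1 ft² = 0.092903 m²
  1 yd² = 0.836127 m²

44.62 m² (already m²)
25.07 yd² × 0.836127 = 20.9617 m²
122.9 ft² × 0.092903 = 11.4178 m²
Total: 44.62 + 20.9617 + 11.4178 = 76.9995 m²
In in²: 76.9995 / 0.00064516 = 119349 in²

1.193×10⁵ in²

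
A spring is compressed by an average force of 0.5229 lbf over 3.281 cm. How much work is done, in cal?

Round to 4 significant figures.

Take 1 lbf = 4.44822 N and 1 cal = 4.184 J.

0.5229 lbf × 4.44822 = 2.32597 N
3.281 cm × 0.01 = 0.03281 m
W = F × d = 2.32597 N × 0.03281 m = 0.0763151 J
0.0763151 J ÷ (4.184 J/cal) = 0.0182397 cal

0.01824 cal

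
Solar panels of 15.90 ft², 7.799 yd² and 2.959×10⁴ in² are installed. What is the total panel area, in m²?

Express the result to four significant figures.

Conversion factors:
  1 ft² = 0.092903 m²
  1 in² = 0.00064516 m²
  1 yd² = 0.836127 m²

27.09 m²

15.90 ft² × 0.092903 = 1.47716 m²
7.799 yd² × 0.836127 = 6.52095 m²
2.959×10⁴ in² × 0.00064516 = 19.0903 m²
Combined: 1.47716 + 6.52095 + 19.0903 = 27.0884 m²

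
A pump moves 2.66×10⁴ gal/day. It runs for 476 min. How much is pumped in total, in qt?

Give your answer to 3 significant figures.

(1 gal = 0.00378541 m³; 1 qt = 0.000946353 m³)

3.52×10⁴ qt

2.66×10⁴ gal/day → 0.00116542 m³/s
476 min → 28560 s
V = Q × t = 0.00116542 × 28560 = 33.2844 m³
In qt: 33.2844 / 0.000946353 = 35171.2 qt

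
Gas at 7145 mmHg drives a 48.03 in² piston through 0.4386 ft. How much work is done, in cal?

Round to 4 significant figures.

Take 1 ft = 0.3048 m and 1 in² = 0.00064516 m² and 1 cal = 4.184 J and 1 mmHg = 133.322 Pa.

943.1 cal

7145 mmHg → 952586 Pa
48.03 in² → 0.030987 m²
F = P × A = 952586 × 0.030987 = 29517.8 N
0.4386 ft → 0.133685 m
W = F × d = 29517.8 × 0.133685 = 3946.09 J
In cal: 3946.09 / 4.184 = 943.138 cal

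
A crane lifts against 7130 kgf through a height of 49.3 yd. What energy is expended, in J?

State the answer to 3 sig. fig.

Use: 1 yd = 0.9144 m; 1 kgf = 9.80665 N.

3.15×10⁶ J

7130 kgf × 9.80665 = 69921.4 N
49.3 yd × 0.9144 = 45.0799 m
W = F × d = 69921.4 N × 45.0799 m = 3.15205×10⁶ J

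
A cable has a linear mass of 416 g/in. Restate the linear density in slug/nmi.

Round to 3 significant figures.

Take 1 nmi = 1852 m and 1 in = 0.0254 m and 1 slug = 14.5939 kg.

2080 slug/nmi

416 g/in × 0.001 kg/g ÷ 0.0254 m/in = 16.378 kg/m
16.378 kg/m ÷ 14.5939 kg/slug × 1852 m/nmi = 2078.41 slug/nmi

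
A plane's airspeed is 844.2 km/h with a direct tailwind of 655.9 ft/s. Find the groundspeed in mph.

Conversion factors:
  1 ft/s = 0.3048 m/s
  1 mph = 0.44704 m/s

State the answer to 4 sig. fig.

971.8 mph

844.2 km/h × (1/3.6) = 234.5 m/s
655.9 ft/s × 0.3048 = 199.918 m/s
Combined: 234.5 + 199.918 = 434.418 m/s
In mph: 434.418 / 0.44704 = 971.765 mph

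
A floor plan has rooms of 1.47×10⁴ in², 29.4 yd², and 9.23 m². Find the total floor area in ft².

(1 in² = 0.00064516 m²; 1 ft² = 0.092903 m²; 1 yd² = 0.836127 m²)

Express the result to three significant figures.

1.47×10⁴ in² × 0.00064516 = 9.48385 m²
29.4 yd² × 0.836127 = 24.5821 m²
9.23 m² (already m²)
Combined: 9.48385 + 24.5821 + 9.23 = 43.296 m²
In ft²: 43.296 / 0.092903 = 466.034 ft²

466 ft²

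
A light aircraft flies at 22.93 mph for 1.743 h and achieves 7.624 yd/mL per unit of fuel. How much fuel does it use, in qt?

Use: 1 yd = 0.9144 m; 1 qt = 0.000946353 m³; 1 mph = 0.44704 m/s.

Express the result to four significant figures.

22.93 mph → 10.2506 m/s
1.743 h → 6274.8 s
d = v × t = 10.2506 × 6274.8 = 64320.5 m
7.624 yd/mL → 6.97139×10⁶ m/m³
V = d / (distance per unit fuel) = 64320.5 / 6.97139×10⁶ = 0.00922635 m³
In qt: 0.00922635 / 0.000946353 = 9.74937 qt

9.749 qt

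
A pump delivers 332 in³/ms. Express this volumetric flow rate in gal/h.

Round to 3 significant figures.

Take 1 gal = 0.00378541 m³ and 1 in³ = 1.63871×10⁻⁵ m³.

332 in³/ms × 1.63871×10⁻⁵ m³/in³ ÷ 0.001 s/ms = 5.44052 m³/s
5.44052 m³/s ÷ 0.00378541 m³/gal × 3600 s/h = 5.17404×10⁶ gal/h

5.17×10⁶ gal/h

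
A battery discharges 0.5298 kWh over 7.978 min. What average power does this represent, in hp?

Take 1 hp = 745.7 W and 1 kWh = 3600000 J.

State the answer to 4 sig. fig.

0.5298 kWh × 3600000 = 1.90728×10⁶ J
7.978 min × 60 = 478.68 s
P = E / t = 1.90728×10⁶ J / 478.68 s = 3984.46 W
3984.46 W ÷ (745.7 W/hp) = 5.34325 hp

5.343 hp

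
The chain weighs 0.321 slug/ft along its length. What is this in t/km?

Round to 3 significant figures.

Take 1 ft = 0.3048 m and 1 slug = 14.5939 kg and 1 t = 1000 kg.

0.321 slug/ft × 14.5939 kg/slug ÷ 0.3048 m/ft = 15.3696 kg/m
15.3696 kg/m ÷ 1000 kg/t × 1000 m/km = 15.3696 t/km

15.4 t/km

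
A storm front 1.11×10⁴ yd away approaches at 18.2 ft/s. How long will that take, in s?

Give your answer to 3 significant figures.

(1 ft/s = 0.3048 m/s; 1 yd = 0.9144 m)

1.11×10⁴ yd × 0.9144 = 10149.8 m
18.2 ft/s × 0.3048 = 5.54736 m/s
t = d / v = 10149.8 m / 5.54736 m/s = 1829.66 s

1830 s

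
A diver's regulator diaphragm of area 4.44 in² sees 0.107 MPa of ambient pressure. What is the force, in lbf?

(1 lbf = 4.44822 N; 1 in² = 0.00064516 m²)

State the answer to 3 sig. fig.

68.9 lbf

0.107 MPa × 1000000 = 107000 Pa
4.44 in² × 0.00064516 = 0.00286451 m²
F = P × A = 107000 Pa × 0.00286451 m² = 306.503 N
306.503 N ÷ (4.44822 N/lbf) = 68.9046 lbf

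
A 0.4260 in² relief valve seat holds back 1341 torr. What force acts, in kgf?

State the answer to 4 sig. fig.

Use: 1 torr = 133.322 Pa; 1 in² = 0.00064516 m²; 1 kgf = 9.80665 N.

1341 torr × 133.322 → 178785 Pa
0.4260 in² × 0.00064516 → 2.74838×10⁻⁴ m²
F = P × A = 178785 Pa × 2.74838×10⁻⁴ m² = 49.1369 N
49.1369 N ÷ (9.80665 N/kgf) = 5.01057 kgf

5.011 kgf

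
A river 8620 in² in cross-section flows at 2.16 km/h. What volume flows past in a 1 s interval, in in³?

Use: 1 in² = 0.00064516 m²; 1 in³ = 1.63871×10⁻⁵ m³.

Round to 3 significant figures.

2.16 km/h × (1/3.6) → 0.6 m/s
8620 in² × 0.00064516 → 5.56128 m²
V = v × A × t = 0.6 m/s × 5.56128 m² × 1 s = 3.33677 m³
3.33677 m³ ÷ (1.63871×10⁻⁵ m³/in³) = 203622 in³

2.04×10⁵ in³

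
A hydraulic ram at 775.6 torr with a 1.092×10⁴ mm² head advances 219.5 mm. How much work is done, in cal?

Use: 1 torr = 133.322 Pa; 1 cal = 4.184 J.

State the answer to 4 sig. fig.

775.6 torr → 103405 Pa
1.092×10⁴ mm² → 0.01092 m²
F = P × A = 103405 × 0.01092 = 1129.18 N
219.5 mm → 0.2195 m
W = F × d = 1129.18 × 0.2195 = 247.855 J
In cal: 247.855 / 4.184 = 59.2388 cal

59.24 cal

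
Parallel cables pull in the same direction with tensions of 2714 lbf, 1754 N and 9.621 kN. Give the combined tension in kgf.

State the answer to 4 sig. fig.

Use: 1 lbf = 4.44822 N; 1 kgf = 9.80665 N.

2714 lbf × 4.44822 = 12072.5 N
1754 N (already N)
9.621 kN × 1000 = 9621 N
Combined: 12072.5 + 1754 + 9621 = 23447.5 N
In kgf: 23447.5 / 9.80665 = 2390.98 kgf

2391 kgf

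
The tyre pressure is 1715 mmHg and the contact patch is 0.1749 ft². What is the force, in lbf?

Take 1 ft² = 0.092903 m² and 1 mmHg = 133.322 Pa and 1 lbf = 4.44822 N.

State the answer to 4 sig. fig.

835.2 lbf

1715 mmHg × 133.322 → 228647 Pa
0.1749 ft² × 0.092903 → 0.0162487 m²
F = P × A = 228647 Pa × 0.0162487 m² = 3715.22 N
3715.22 N ÷ (4.44822 N/lbf) = 835.215 lbf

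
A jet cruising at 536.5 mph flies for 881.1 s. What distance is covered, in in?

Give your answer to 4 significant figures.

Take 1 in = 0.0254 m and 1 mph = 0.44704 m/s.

8.320×10⁶ in

536.5 mph × 0.44704 = 239.837 m/s
d = v × t = 239.837 m/s × 881.1 s = 211320 m
211320 m ÷ (0.0254 m/in) = 8.31969×10⁶ in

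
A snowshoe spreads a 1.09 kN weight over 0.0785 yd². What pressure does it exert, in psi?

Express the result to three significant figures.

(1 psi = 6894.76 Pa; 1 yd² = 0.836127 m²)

2.41 psi

1.09 kN × 1000 = 1090 N
0.0785 yd² × 0.836127 = 0.065636 m²
P = F / A = 1090 N / 0.065636 m² = 16606.7 Pa
16606.7 Pa ÷ (6894.76 Pa/psi) = 2.4086 psi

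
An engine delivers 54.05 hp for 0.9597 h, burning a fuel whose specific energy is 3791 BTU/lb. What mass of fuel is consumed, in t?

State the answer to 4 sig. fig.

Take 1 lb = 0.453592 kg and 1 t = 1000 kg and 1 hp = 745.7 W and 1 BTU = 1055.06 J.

0.01579 t

54.05 hp → 40305.1 W
0.9597 h → 3454.92 s
E = P × t = 40305.1 × 3454.92 = 1.39251×10⁸ J
3791 BTU/lb → 8.81791×10⁶ J/kg
m = E / e_s = 1.39251×10⁸ / 8.81791×10⁶ = 15.7918 kg
In t: 15.7918 / 1000 = 0.0157918 t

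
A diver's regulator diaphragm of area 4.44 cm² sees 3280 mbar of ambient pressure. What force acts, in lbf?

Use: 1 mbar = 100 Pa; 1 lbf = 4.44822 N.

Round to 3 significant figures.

32.7 lbf

3280 mbar × 100 = 328000 Pa
4.44 cm² × 0.0001 = 4.44×10⁻⁴ m²
F = P × A = 328000 Pa × 4.44×10⁻⁴ m² = 145.632 N
145.632 N ÷ (4.44822 N/lbf) = 32.7394 lbf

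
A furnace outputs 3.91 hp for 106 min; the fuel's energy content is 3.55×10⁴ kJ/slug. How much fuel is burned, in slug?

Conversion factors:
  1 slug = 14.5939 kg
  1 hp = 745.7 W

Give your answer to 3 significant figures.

3.91 hp → 2915.69 W
106 min → 6360 s
E = P × t = 2915.69 × 6360 = 1.85438×10⁷ J
3.55×10⁴ kJ/slug → 2.43252×10⁶ J/kg
m = E / e_s = 1.85438×10⁷ / 2.43252×10⁶ = 7.62329 kg
In slug: 7.62329 / 14.5939 = 0.522361 slug

0.522 slug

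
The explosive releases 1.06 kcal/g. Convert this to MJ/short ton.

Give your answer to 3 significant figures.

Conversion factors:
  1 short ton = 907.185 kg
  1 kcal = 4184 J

1.06 kcal/g × 4184 J/kcal ÷ 0.001 kg/g = 4.43504×10⁶ J/kg
4.43504×10⁶ J/kg ÷ 1000000 J/MJ × 907.185 kg/short ton = 4023.4 MJ/short ton

4020 MJ/short ton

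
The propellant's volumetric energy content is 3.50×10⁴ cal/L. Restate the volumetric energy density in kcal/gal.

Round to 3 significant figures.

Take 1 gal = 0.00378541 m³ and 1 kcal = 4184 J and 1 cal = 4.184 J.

132 kcal/gal

3.50×10⁴ cal/L × 4.184 J/cal ÷ 0.001 m³/L = 1.4644×10⁸ J/m³
1.4644×10⁸ J/m³ ÷ 4184 J/kcal × 0.00378541 m³/gal = 132.489 kcal/gal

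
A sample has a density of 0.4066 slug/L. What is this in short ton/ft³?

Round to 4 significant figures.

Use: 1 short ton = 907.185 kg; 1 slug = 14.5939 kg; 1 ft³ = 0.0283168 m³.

0.1852 short ton/ft³

0.4066 slug/L × 14.5939 kg/slug ÷ 0.001 m³/L = 5933.88 kg/m³
5933.88 kg/m³ ÷ 907.185 kg/short ton × 0.0283168 m³/ft³ = 0.18522 short ton/ft³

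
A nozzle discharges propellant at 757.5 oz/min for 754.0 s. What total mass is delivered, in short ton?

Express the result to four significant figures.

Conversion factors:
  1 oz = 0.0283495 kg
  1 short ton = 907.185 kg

0.2975 short ton

757.5 oz/min → 0.357912 kg/s
m = ṁ × t = 0.357912 × 754 = 269.866 kg
In short ton: 269.866 / 907.185 = 0.297476 short ton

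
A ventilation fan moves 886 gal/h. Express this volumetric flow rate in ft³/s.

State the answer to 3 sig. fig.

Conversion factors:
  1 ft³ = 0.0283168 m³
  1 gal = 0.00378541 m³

0.0329 ft³/s

886 gal/h × 0.00378541 m³/gal ÷ 3600 s/h = 9.31631×10⁻⁴ m³/s
9.31631×10⁻⁴ m³/s ÷ 0.0283168 m³/ft³ = 0.0329003 ft³/s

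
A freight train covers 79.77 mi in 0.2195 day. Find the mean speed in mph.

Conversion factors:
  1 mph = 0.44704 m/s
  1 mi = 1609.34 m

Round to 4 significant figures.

15.14 mph

79.77 mi × 1609.34 = 128377 m
0.2195 day × 86400 = 18964.8 s
v = d / t = 128377 m / 18964.8 s = 6.76923 m/s
6.76923 m/s ÷ (0.44704 m/s/mph) = 15.1423 mph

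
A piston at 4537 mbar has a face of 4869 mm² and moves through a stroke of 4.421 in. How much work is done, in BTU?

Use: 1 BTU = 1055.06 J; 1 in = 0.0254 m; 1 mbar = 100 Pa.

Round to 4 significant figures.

4537 mbar → 453700 Pa
4869 mm² → 0.004869 m²
F = P × A = 453700 × 0.004869 = 2209.07 N
4.421 in → 0.112293 m
W = F × d = 2209.07 × 0.112293 = 248.063 J
In BTU: 248.063 / 1055.06 = 0.235117 BTU

0.2351 BTU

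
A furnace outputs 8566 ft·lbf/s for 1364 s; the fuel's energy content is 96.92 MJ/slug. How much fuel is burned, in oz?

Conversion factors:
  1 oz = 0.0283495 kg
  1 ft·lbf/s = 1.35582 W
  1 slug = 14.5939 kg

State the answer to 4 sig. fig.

84.14 oz

8566 ft·lbf/s → 11614 W
E = P × t = 11614 × 1364 = 1.58415×10⁷ J
96.92 MJ/slug → 6.64113×10⁶ J/kg
m = E / e_s = 1.58415×10⁷ / 6.64113×10⁶ = 2.38536 kg
In oz: 2.38536 / 0.0283495 = 84.1412 oz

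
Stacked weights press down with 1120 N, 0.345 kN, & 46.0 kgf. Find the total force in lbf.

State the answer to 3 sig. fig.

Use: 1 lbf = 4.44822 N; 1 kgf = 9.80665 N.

1120 N (already N)
0.345 kN × 1000 → 345 N
46.0 kgf × 9.80665 → 451.106 N
Combined: 1120 + 345 + 451.106 = 1916.11 N
In lbf: 1916.11 / 4.44822 = 430.759 lbf

431 lbf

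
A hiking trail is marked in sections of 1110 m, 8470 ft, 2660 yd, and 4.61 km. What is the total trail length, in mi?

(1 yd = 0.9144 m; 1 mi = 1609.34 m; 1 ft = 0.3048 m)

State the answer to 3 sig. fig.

6.67 mi

1110 m (already m)
8470 ft × 0.3048 → 2581.66 m
2660 yd × 0.9144 → 2432.3 m
4.61 km × 1000 → 4610 m
Sum: 1110 + 2581.66 + 2432.3 + 4610 = 10734 m
In mi: 10734 / 1609.34 = 6.66981 mi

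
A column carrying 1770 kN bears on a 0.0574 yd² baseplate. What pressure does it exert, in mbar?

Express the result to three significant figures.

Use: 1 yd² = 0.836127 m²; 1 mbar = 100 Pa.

3.69×10⁵ mbar

1770 kN × 1000 = 1.77×10⁶ N
0.0574 yd² × 0.836127 = 0.0479937 m²
P = F / A = 1.77×10⁶ N / 0.0479937 m² = 3.68798×10⁷ Pa
3.68798×10⁷ Pa ÷ (100 Pa/mbar) = 368798 mbar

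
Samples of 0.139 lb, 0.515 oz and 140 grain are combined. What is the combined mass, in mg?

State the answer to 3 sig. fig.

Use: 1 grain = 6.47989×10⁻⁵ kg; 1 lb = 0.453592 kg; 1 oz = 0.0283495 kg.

0.139 lb × 0.453592 = 0.0630493 kg
0.515 oz × 0.0283495 = 0.0146 kg
140 grain × 6.47989×10⁻⁵ = 0.00907185 kg
Sum: 0.0630493 + 0.0146 + 0.00907185 = 0.0867212 kg
In mg: 0.0867212 / 10⁻⁶ = 86721.2 mg

8.67×10⁴ mg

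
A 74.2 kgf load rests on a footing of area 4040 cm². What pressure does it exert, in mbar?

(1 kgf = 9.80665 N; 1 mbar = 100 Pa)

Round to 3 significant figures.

18.0 mbar

74.2 kgf × 9.80665 = 727.653 N
4040 cm² × 0.0001 = 0.404 m²
P = F / A = 727.653 N / 0.404 m² = 1801.12 Pa
1801.12 Pa ÷ (100 Pa/mbar) = 18.0112 mbar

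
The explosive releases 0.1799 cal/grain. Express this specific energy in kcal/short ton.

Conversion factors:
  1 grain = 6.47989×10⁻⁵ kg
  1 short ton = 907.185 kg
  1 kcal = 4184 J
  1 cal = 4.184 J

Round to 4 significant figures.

0.1799 cal/grain × 4.184 J/cal ÷ 6.47989×10⁻⁵ kg/grain = 11616 J/kg
11616 J/kg ÷ 4184 J/kcal × 907.185 kg/short ton = 2518.61 kcal/short ton

2519 kcal/short ton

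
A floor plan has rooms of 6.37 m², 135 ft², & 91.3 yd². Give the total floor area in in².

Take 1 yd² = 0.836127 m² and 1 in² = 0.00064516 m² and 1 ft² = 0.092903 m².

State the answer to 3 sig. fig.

1.48×10⁵ in²

6.37 m² (already m²)
135 ft² × 0.092903 = 12.5419 m²
91.3 yd² × 0.836127 = 76.3384 m²
Combined: 6.37 + 12.5419 + 76.3384 = 95.2503 m²
In in²: 95.2503 / 0.00064516 = 147638 in²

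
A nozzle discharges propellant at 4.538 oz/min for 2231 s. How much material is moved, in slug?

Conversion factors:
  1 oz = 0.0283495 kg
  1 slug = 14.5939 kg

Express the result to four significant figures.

0.3278 slug

4.538 oz/min → 0.00214417 kg/s
m = ṁ × t = 0.00214417 × 2231 = 4.78364 kg
In slug: 4.78364 / 14.5939 = 0.327784 slug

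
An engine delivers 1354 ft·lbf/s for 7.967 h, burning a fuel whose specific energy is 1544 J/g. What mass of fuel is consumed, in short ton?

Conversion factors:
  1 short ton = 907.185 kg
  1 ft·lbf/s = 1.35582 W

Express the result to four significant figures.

0.03759 short ton

1354 ft·lbf/s → 1835.78 W
7.967 h → 28681.2 s
E = P × t = 1835.78 × 28681.2 = 5.26524×10⁷ J
1544 J/g → 1.544×10⁶ J/kg
m = E / e_s = 5.26524×10⁷ / 1.544×10⁶ = 34.1013 kg
In short ton: 34.1013 / 907.185 = 0.0375902 short ton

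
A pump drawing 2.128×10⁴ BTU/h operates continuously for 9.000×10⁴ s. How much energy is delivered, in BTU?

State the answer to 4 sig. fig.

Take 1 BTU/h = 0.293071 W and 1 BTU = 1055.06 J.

5.320×10⁵ BTU

2.128×10⁴ BTU/h × 0.293071 → 6236.55 W
E = P × t = 6236.55 W × 90000 s = 5.6129×10⁸ J
5.6129×10⁸ J ÷ (1055.06 J/BTU) = 531998 BTU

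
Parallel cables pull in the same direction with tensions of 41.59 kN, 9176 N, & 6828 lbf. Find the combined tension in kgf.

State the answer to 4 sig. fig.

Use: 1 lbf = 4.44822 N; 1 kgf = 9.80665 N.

8274 kgf

41.59 kN × 1000 = 41590 N
9176 N (already N)
6828 lbf × 4.44822 = 30372.4 N
Total: 41590 + 9176 + 30372.4 = 81138.4 N
In kgf: 81138.4 / 9.80665 = 8273.81 kgf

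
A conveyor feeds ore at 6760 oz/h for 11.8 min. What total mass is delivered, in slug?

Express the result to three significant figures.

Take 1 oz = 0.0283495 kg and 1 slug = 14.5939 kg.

2.58 slug

6760 oz/h → 0.0532341 kg/s
11.8 min → 708 s
m = ṁ × t = 0.0532341 × 708 = 37.6897 kg
In slug: 37.6897 / 14.5939 = 2.58257 slug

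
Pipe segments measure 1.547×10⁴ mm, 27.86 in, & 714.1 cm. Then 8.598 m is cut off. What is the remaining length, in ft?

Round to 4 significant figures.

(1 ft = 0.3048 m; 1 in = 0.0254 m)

1.547×10⁴ mm × 0.001 = 15.47 m
27.86 in × 0.0254 = 0.707644 m
714.1 cm × 0.01 = 7.141 m
8.598 m (already m)
Net: 15.47 + 0.707644 + 7.141 − 8.598 = 14.7206 m
In ft: 14.7206 / 0.3048 = 48.2959 ft

48.30 ft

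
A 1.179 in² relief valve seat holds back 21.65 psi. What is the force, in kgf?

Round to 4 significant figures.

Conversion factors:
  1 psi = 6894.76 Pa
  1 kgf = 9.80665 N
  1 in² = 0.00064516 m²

11.58 kgf

21.65 psi × 6894.76 → 149272 Pa
1.179 in² × 0.00064516 → 7.60644×10⁻⁴ m²
F = P × A = 149272 Pa × 7.60644×10⁻⁴ m² = 113.543 N
113.543 N ÷ (9.80665 N/kgf) = 11.5782 kgf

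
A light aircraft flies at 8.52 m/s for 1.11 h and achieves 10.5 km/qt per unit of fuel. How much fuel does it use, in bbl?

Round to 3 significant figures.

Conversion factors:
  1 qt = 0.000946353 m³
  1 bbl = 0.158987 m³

1.11 h → 3996 s
d = v × t = 8.52 × 3996 = 34045.9 m
10.5 km/qt → 1.10952×10⁷ m/m³
V = d / (distance per unit fuel) = 34045.9 / 1.10952×10⁷ = 0.00306853 m³
In bbl: 0.00306853 / 0.158987 = 0.0193005 bbl

0.0193 bbl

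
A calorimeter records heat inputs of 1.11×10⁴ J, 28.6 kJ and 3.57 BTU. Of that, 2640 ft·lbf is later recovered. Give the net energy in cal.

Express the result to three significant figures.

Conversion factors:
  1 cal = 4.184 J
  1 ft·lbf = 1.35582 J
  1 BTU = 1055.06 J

1.11×10⁴ J (already J)
28.6 kJ × 1000 → 28600 J
3.57 BTU × 1055.06 → 3766.56 J
2640 ft·lbf × 1.35582 → 3579.36 J
Net: 11100 + 28600 + 3766.56 − 3579.36 = 39887.2 J
In cal: 39887.2 / 4.184 = 9533.27 cal

9530 cal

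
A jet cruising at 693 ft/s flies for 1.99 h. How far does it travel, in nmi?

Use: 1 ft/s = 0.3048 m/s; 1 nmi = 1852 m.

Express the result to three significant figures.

817 nmi

693 ft/s × 0.3048 = 211.226 m/s
1.99 h × 3600 = 7164 s
d = v × t = 211.226 m/s × 7164 s = 1.51322×10⁶ m
1.51322×10⁶ m ÷ (1852 m/nmi) = 817.073 nmi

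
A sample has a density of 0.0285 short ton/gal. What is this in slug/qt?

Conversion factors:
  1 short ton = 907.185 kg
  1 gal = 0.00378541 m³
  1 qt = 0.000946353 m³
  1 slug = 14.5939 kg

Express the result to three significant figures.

0.0285 short ton/gal × 907.185 kg/short ton ÷ 0.00378541 m³/gal = 6830.11 kg/m³
6830.11 kg/m³ ÷ 14.5939 kg/slug × 0.000946353 m³/qt = 0.442904 slug/qt

0.443 slug/qt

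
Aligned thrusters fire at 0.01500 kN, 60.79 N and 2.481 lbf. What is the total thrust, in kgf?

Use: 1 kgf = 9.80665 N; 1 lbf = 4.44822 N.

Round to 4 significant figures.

0.01500 kN × 1000 → 15 N
60.79 N (already N)
2.481 lbf × 4.44822 → 11.036 N
Combined: 15 + 60.79 + 11.036 = 86.826 N
In kgf: 86.826 / 9.80665 = 8.85379 kgf

8.854 kgf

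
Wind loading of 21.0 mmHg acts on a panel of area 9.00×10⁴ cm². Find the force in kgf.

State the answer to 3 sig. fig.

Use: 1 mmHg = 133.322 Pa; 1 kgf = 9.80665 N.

21.0 mmHg × 133.322 → 2799.76 Pa
9.00×10⁴ cm² × 0.0001 → 9 m²
F = P × A = 2799.76 Pa × 9 m² = 25197.8 N
25197.8 N ÷ (9.80665 N/kgf) = 2569.46 kgf

2570 kgf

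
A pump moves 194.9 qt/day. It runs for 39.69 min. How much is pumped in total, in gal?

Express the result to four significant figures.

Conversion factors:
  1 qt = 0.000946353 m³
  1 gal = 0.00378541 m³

1.343 gal

194.9 qt/day → 2.13477×10⁻⁶ m³/s
39.69 min → 2381.4 s
V = Q × t = 2.13477×10⁻⁶ × 2381.4 = 0.00508374 m³
In gal: 0.00508374 / 0.00378541 = 1.34298 gal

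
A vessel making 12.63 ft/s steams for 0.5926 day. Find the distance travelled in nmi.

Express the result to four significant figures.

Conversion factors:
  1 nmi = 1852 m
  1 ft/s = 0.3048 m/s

106.4 nmi

12.63 ft/s × 0.3048 → 3.84962 m/s
0.5926 day × 86400 → 51200.6 s
d = v × t = 3.84962 m/s × 51200.6 s = 197103 m
197103 m ÷ (1852 m/nmi) = 106.427 nmi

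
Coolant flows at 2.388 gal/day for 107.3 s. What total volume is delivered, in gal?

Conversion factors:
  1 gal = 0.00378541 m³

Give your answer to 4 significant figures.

0.002966 gal

2.388 gal/day → 1.04625×10⁻⁷ m³/s
V = Q × t = 1.04625×10⁻⁷ × 107.3 = 1.12263×10⁻⁵ m³
In gal: 1.12263×10⁻⁵ / 0.00378541 = 0.00296568 gal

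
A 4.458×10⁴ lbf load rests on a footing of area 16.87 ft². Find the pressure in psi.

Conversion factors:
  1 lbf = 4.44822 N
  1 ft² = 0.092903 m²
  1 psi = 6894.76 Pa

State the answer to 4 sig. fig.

18.35 psi

4.458×10⁴ lbf × 4.44822 → 198302 N
16.87 ft² × 0.092903 → 1.56727 m²
P = F / A = 198302 N / 1.56727 m² = 126527 Pa
126527 Pa ÷ (6894.76 Pa/psi) = 18.3512 psi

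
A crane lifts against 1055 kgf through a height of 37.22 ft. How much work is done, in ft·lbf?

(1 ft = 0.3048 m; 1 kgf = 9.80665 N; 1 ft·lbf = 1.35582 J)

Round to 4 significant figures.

1055 kgf × 9.80665 → 10346 N
37.22 ft × 0.3048 → 11.3447 m
W = F × d = 10346 N × 11.3447 m = 117372 J
117372 J ÷ (1.35582 J/ft·lbf) = 86569 ft·lbf

8.657×10⁴ ft·lbf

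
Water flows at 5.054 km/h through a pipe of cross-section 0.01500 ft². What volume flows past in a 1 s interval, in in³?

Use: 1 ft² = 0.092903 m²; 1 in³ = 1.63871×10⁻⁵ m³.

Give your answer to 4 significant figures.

119.4 in³

5.054 km/h × (1/3.6) → 1.40389 m/s
0.01500 ft² × 0.092903 → 0.00139354 m²
V = v × A × t = 1.40389 m/s × 0.00139354 m² × 1 s = 0.00195638 m³
0.00195638 m³ ÷ (1.63871×10⁻⁵ m³/in³) = 119.385 in³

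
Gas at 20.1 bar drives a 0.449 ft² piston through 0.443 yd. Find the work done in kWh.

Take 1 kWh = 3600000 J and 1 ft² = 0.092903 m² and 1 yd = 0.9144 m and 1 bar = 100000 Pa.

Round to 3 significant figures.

20.1 bar → 2.01×10⁶ Pa
0.449 ft² → 0.0417134 m²
F = P × A = 2.01×10⁶ × 0.0417134 = 83843.9 N
0.443 yd → 0.405079 m
W = F × d = 83843.9 × 0.405079 = 33963.4 J
In kWh: 33963.4 / 3600000 = 0.00943428 kWh

0.00943 kWh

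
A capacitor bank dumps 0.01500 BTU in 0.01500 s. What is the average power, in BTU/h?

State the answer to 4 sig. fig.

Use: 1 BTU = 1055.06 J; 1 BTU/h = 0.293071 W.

0.01500 BTU × 1055.06 → 15.8259 J
P = E / t = 15.8259 J / 0.015 s = 1055.06 W
1055.06 W ÷ (0.293071 W/BTU/h) = 3600.02 BTU/h

3600 BTU/h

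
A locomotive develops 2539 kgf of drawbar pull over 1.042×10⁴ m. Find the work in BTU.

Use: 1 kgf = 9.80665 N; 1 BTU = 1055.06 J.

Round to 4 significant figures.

2.459×10⁵ BTU

2539 kgf × 9.80665 = 24899.1 N
W = F × d = 24899.1 N × 10420 m = 2.59449×10⁸ J
2.59449×10⁸ J ÷ (1055.06 J/BTU) = 245909 BTU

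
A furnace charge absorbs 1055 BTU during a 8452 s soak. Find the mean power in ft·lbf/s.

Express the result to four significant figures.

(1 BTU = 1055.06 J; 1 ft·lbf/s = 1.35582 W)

97.13 ft·lbf/s

1055 BTU × 1055.06 → 1.11309×10⁶ J
P = E / t = 1.11309×10⁶ J / 8452 s = 131.695 W
131.695 W ÷ (1.35582 W/ft·lbf/s) = 97.1331 ft·lbf/s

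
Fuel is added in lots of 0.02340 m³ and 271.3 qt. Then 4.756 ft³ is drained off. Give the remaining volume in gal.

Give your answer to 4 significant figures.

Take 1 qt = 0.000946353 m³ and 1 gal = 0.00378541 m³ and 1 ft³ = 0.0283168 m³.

38.43 gal

0.02340 m³ (already m³)
271.3 qt × 0.000946353 = 0.256746 m³
4.756 ft³ × 0.0283168 = 0.134675 m³
Net: 0.0234 + 0.256746 − 0.134675 = 0.145471 m³
In gal: 0.145471 / 0.00378541 = 38.4294 gal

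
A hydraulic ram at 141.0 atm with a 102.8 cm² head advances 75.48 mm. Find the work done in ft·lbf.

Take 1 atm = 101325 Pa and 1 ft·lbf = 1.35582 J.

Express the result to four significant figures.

141.0 atm → 1.42868×10⁷ Pa
102.8 cm² → 0.01028 m²
F = P × A = 1.42868×10⁷ × 0.01028 = 146868 N
75.48 mm → 0.07548 m
W = F × d = 146868 × 0.07548 = 11085.6 J
In ft·lbf: 11085.6 / 1.35582 = 8176.31 ft·lbf

8176 ft·lbf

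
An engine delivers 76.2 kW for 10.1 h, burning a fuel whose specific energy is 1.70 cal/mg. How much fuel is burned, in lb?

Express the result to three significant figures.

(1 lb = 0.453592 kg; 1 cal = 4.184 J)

76.2 kW → 76200 W
10.1 h → 36360 s
E = P × t = 76200 × 36360 = 2.77063×10⁹ J
1.70 cal/mg → 7.1128×10⁶ J/kg
m = E / e_s = 2.77063×10⁹ / 7.1128×10⁶ = 389.527 kg
In lb: 389.527 / 0.453592 = 858.761 lb

859 lb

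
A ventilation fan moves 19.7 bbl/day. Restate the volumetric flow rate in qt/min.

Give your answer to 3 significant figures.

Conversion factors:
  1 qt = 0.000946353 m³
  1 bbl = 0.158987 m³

19.7 bbl/day × 0.158987 m³/bbl ÷ 86400 s/day = 3.62505×10⁻⁵ m³/s
3.62505×10⁻⁵ m³/s ÷ 0.000946353 m³/qt × 60 s/min = 2.29833 qt/min

2.30 qt/min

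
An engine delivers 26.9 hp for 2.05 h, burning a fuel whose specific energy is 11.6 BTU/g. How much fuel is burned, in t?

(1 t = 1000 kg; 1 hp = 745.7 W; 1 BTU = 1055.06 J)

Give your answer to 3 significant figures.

0.0121 t

26.9 hp → 20059.3 W
2.05 h → 7380 s
E = P × t = 20059.3 × 7380 = 1.48038×10⁸ J
11.6 BTU/g → 1.22387×10⁷ J/kg
m = E / e_s = 1.48038×10⁸ / 1.22387×10⁷ = 12.0959 kg
In t: 12.0959 / 1000 = 0.0120959 t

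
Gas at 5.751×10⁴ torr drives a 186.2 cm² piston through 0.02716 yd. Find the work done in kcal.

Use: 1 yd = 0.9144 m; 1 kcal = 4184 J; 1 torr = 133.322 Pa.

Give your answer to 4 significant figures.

5.751×10⁴ torr → 7.66735×10⁶ Pa
186.2 cm² → 0.01862 m²
F = P × A = 7.66735×10⁶ × 0.01862 = 142766 N
0.02716 yd → 0.0248351 m
W = F × d = 142766 × 0.0248351 = 3545.61 J
In kcal: 3545.61 / 4184 = 0.847421 kcal

0.8474 kcal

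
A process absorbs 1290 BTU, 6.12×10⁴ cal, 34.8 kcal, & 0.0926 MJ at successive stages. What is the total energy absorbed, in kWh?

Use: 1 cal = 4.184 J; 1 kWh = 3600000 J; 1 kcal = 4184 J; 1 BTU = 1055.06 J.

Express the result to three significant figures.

1290 BTU × 1055.06 → 1.36103×10⁶ J
6.12×10⁴ cal × 4.184 → 256061 J
34.8 kcal × 4184 → 145603 J
0.0926 MJ × 1000000 → 92600 J
Sum: 1.36103×10⁶ + 256061 + 145603 + 92600 = 1.85529×10⁶ J
In kWh: 1.85529×10⁶ / 3600000 = 0.515358 kWh

0.515 kWh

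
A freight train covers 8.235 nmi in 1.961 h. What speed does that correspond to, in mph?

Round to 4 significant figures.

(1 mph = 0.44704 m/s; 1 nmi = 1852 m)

8.235 nmi × 1852 → 15251.2 m
1.961 h × 3600 → 7059.6 s
v = d / t = 15251.2 m / 7059.6 s = 2.16035 m/s
2.16035 m/s ÷ (0.44704 m/s/mph) = 4.83257 mph

4.833 mph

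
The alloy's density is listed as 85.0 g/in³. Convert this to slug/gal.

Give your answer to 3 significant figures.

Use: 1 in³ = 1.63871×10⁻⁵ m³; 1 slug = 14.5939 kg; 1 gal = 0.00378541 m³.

85.0 g/in³ × 0.001 kg/g ÷ 1.63871×10⁻⁵ m³/in³ = 5187.01 kg/m³
5187.01 kg/m³ ÷ 14.5939 kg/slug × 0.00378541 m³/gal = 1.34542 slug/gal

1.35 slug/gal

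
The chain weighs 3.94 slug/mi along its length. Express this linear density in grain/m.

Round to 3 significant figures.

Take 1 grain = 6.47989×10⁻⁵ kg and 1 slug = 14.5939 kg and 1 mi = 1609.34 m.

3.94 slug/mi × 14.5939 kg/slug ÷ 1609.34 m/mi = 0.0357289 kg/m
0.0357289 kg/m ÷ 6.47989×10⁻⁵ kg/grain = 551.381 grain/m

551 grain/m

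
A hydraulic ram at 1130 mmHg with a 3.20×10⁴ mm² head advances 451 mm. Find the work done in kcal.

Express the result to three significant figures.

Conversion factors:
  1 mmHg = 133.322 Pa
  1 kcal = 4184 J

0.520 kcal

1130 mmHg → 150654 Pa
3.20×10⁴ mm² → 0.032 m²
F = P × A = 150654 × 0.032 = 4820.93 N
451 mm → 0.451 m
W = F × d = 4820.93 × 0.451 = 2174.24 J
In kcal: 2174.24 / 4184 = 0.519656 kcal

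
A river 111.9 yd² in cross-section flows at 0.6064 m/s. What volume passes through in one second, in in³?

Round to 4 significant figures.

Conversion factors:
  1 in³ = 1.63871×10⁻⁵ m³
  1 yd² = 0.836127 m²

111.9 yd² × 0.836127 → 93.5626 m²
V = v × A × t = 0.6064 m/s × 93.5626 m² × 1 s = 56.7364 m³
56.7364 m³ ÷ (1.63871×10⁻⁵ m³/in³) = 3.46226×10⁶ in³

3.462×10⁶ in³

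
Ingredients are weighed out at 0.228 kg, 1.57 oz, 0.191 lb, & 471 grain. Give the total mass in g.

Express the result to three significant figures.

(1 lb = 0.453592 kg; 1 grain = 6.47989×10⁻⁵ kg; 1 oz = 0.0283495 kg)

390 g

0.228 kg (already kg)
1.57 oz × 0.0283495 = 0.0445087 kg
0.191 lb × 0.453592 = 0.0866361 kg
471 grain × 6.47989×10⁻⁵ = 0.0305203 kg
Sum: 0.228 + 0.0445087 + 0.0866361 + 0.0305203 = 0.389665 kg
In g: 0.389665 / 0.001 = 389.665 g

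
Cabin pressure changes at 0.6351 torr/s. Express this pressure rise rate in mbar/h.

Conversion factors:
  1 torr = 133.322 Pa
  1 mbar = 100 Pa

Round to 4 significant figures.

0.6351 torr/s × 133.322 Pa/torr = 84.6728 Pa/s
84.6728 Pa/s ÷ 100 Pa/mbar × 3600 s/h = 3048.22 mbar/h

3048 mbar/h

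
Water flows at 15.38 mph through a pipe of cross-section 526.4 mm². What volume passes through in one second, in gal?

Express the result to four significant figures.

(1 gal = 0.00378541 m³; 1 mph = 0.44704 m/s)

0.9561 gal

15.38 mph × 0.44704 = 6.87548 m/s
526.4 mm² × 10⁻⁶ = 5.264×10⁻⁴ m²
V = v × A × t = 6.87548 m/s × 5.264×10⁻⁴ m² × 1 s = 0.00361925 m³
0.00361925 m³ ÷ (0.00378541 m³/gal) = 0.956105 gal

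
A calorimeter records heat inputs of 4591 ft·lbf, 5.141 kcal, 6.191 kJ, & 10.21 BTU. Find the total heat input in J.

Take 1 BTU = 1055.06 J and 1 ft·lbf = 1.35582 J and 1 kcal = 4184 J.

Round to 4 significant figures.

4591 ft·lbf × 1.35582 = 6224.57 J
5.141 kcal × 4184 = 21509.9 J
6.191 kJ × 1000 = 6191 J
10.21 BTU × 1055.06 = 10772.2 J
Combined: 6224.57 + 21509.9 + 6191 + 10772.2 = 44697.7 J

4.470×10⁴ J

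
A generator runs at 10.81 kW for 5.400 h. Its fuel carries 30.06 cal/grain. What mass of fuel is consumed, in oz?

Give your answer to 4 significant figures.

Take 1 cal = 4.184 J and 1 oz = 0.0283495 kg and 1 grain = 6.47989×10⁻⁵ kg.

3819 oz

10.81 kW → 10810 W
5.400 h → 19440 s
E = P × t = 10810 × 19440 = 2.10146×10⁸ J
30.06 cal/grain → 1.94094×10⁶ J/kg
m = E / e_s = 2.10146×10⁸ / 1.94094×10⁶ = 108.27 kg
In oz: 108.27 / 0.0283495 = 3819.11 oz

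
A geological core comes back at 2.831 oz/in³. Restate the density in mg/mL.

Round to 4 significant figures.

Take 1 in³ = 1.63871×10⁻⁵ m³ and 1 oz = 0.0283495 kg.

4898 mg/mL

2.831 oz/in³ × 0.0283495 kg/oz ÷ 1.63871×10⁻⁵ m³/in³ = 4897.6 kg/m³
4897.6 kg/m³ ÷ 10⁻⁶ kg/mg × 10⁻⁶ m³/mL = 4897.6 mg/mL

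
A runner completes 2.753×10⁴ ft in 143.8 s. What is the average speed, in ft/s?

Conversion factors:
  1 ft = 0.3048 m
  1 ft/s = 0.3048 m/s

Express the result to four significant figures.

191.4 ft/s

2.753×10⁴ ft × 0.3048 = 8391.14 m
v = d / t = 8391.14 m / 143.8 s = 58.3529 m/s
58.3529 m/s ÷ (0.3048 m/s/ft/s) = 191.447 ft/s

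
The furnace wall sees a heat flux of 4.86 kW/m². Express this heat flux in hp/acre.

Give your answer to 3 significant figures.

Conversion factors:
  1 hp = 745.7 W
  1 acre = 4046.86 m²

2.64×10⁴ hp/acre

4.86 kW/m² × 1000 W/kW = 4860 W/m²
4860 W/m² ÷ 745.7 W/hp × 4046.86 m²/acre = 26374.9 hp/acre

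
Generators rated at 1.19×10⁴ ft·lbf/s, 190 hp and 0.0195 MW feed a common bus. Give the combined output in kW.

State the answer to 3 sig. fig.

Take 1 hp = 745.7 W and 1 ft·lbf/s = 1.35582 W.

177 kW

1.19×10⁴ ft·lbf/s × 1.35582 = 16134.3 W
190 hp × 745.7 = 141683 W
0.0195 MW × 1000000 = 19500 W
Combined: 16134.3 + 141683 + 19500 = 177317 W
In kW: 177317 / 1000 = 177.317 kW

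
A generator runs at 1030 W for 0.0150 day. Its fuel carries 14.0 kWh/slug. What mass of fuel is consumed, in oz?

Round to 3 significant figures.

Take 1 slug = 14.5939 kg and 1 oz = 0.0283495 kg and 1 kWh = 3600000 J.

13.6 oz

0.0150 day → 1296 s
E = P × t = 1030 × 1296 = 1.33488×10⁶ J
14.0 kWh/slug → 3.4535×10⁶ J/kg
m = E / e_s = 1.33488×10⁶ / 3.4535×10⁶ = 0.38653 kg
In oz: 0.38653 / 0.0283495 = 13.6345 oz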